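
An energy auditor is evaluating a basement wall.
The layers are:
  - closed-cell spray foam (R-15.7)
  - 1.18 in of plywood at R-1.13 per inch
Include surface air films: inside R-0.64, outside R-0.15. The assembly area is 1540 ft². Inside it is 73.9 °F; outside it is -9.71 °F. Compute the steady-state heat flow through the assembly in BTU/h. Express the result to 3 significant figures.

7220 BTU/h

1.18 × 1.13 = 1.333
R_total = 0.64 + 15.7 + 1.333 + 0.15 = 17.82 ft²·°F·h/BTU
Q = A·ΔT/R = 1540 × (73.9 − (-9.71)) / 17.82 = 7224 BTU/h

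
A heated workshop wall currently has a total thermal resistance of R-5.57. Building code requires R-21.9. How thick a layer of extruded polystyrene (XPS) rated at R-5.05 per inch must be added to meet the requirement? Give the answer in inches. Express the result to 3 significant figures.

3.23 in

ΔR = 21.9 − 5.57 = 16.33 ft²·°F·h/BTU
L = ΔR / (R/in) = 16.33/5.05 = 3.234 in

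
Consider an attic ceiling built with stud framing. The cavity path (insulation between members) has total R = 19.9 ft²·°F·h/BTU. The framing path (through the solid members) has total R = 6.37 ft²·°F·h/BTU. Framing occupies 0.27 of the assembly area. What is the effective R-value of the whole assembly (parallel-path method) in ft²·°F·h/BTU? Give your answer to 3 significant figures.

U_eff = 0.73/19.9 + 0.27/6.37 = 0.03668 + 0.04239 = 0.07907
R_eff = 1/U_eff = 12.65 ft²·°F·h/BTU

12.6 ft²·°F·h/BTU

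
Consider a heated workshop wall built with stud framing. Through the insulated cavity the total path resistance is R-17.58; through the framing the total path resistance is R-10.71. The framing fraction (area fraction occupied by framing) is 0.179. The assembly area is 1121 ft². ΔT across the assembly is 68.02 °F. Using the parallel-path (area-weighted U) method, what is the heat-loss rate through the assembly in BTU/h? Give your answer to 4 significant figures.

U_eff = 0.821/17.58 + 0.179/10.71 = 0.046701 + 0.016713 = 0.063414
R_eff = 1/U_eff = 15.769 ft²·°F·h/BTU
Q = 1121 × 68.02 / 15.769 = 4835.4 BTU/h

4835 BTU/h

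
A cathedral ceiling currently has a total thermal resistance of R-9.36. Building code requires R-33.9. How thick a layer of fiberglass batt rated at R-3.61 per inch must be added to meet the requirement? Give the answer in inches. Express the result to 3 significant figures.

6.80 in

ΔR = 33.9 − 9.36 = 24.54 ft²·°F·h/BTU
L = ΔR / (R/in) = 24.54/3.61 = 6.798 in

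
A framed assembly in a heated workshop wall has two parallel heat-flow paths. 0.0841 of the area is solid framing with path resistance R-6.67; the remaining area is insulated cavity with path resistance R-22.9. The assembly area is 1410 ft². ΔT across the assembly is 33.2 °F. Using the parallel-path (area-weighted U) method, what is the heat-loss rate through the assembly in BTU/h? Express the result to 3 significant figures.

U_eff = 0.9159/22.9 + 0.0841/6.67 = 0.04 + 0.01261 = 0.0526
R_eff = 1/U_eff = 19.01 ft²·°F·h/BTU
Q = 1410 × 33.2 / 19.01 = 2463 BTU/h

2460 BTU/h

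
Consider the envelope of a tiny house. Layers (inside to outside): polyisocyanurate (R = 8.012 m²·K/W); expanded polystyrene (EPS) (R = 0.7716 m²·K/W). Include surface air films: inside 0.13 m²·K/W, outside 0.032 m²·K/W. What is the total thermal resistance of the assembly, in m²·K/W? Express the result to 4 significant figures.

R_total = 0.13 + 8.012 + 0.7716 + 0.032 = 8.9456 m²·K/W

8.946 m²·K/W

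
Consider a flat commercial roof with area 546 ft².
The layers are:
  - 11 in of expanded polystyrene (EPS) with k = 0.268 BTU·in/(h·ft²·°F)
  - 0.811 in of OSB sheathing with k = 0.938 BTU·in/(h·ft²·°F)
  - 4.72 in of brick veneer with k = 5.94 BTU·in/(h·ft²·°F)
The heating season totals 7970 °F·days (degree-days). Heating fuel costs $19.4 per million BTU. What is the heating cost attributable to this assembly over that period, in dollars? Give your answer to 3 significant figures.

11/0.268 = 41.04
0.811/0.938 = 0.8646
4.72/5.94 = 0.7946
R_total = 41.04 + 0.8646 + 0.7946 = 42.7 ft²·°F·h/BTU
E = A × HDD × 24 / R = 546 × 7970 × 24 / 42.7 = 2446000 BTU
Cost = 2446000/10⁶ × 19.4 = $47.45

47.4 dollars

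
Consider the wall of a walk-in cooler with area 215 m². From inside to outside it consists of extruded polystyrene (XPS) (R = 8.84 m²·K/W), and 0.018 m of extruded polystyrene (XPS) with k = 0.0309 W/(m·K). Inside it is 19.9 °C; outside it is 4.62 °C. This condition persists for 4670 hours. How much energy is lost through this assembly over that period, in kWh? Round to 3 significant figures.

0.018/0.0309 = 0.5825
R_total = 8.84 + 0.5825 = 9.423 m²·K/W
Q = 215 × (19.9 − 4.62) / 9.423 = 348.7 W
E = 348.7 W × 4670 h / 1000 = 1628 kWh

1630 kWh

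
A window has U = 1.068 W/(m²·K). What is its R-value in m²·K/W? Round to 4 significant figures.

0.9363 m²·K/W

R = 1/U = 1/1.068 = 0.93633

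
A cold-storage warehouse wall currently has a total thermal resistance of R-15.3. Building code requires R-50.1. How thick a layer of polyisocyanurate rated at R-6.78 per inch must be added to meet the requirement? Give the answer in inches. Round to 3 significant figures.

ΔR = 50.1 − 15.3 = 34.8 ft²·°F·h/BTU
L = ΔR / (R/in) = 34.8/6.78 = 5.133 in

5.13 in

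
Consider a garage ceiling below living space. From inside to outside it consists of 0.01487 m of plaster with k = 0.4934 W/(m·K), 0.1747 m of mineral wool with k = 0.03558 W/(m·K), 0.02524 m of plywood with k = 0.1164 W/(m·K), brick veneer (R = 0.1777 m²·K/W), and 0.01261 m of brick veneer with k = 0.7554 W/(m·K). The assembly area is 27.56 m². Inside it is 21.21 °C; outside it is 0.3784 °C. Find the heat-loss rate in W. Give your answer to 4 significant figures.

107.3 W

0.01487/0.4934 = 0.030138
0.1747/0.03558 = 4.9101
0.02524/0.1164 = 0.21684
0.01261/0.7554 = 0.016693
R_total = 0.030138 + 4.9101 + 0.21684 + 0.1777 + 0.016693 = 5.3514 m²·K/W
Q = A·ΔT/R = 27.56 × (21.21 − 0.3784) / 5.3514 = 107.28 W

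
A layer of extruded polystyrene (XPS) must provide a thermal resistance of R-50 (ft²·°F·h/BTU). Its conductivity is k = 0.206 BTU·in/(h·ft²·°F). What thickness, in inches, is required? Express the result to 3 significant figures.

L = R × k = 50 × 0.206 = 10.3 in

10.3 in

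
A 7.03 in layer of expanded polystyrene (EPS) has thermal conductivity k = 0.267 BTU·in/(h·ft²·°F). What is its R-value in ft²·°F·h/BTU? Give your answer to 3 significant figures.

R = L/k = 7.03/0.267 = 26.33 ft²·°F·h/BTU

26.3 ft²·°F·h/BTU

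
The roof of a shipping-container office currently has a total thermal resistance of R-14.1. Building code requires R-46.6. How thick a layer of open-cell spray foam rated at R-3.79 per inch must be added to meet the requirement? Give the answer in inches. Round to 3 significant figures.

ΔR = 46.6 − 14.1 = 32.5 ft²·°F·h/BTU
L = ΔR / (R/in) = 32.5/3.79 = 8.575 in

8.58 in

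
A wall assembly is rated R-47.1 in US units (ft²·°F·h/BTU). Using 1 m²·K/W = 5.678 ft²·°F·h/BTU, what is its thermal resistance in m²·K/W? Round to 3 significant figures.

8.30 m²·K/W

R_SI = 47.1/5.678 = 8.295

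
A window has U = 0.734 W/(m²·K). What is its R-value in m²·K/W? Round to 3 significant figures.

R = 1/U = 1/0.734 = 1.362

1.36 m²·K/W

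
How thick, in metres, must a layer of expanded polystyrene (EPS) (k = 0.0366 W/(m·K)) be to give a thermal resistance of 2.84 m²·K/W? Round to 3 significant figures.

L = R·k = 2.84 × 0.0366 = 0.1039 m

0.104 m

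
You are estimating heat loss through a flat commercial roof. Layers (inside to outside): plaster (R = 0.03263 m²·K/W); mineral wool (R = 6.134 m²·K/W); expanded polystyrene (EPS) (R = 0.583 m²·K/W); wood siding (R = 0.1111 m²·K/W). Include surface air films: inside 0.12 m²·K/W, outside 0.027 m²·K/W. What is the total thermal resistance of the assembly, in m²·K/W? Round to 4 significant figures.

R_total = 0.12 + 0.03263 + 6.134 + 0.583 + 0.1111 + 0.027 = 7.0077 m²·K/W

7.008 m²·K/W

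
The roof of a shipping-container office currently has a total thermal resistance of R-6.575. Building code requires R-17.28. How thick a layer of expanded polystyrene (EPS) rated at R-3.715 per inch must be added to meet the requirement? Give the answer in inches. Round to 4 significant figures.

ΔR = 17.28 − 6.575 = 10.705 ft²·°F·h/BTU
L = ΔR / (R/in) = 10.705/3.715 = 2.8816 in

2.882 in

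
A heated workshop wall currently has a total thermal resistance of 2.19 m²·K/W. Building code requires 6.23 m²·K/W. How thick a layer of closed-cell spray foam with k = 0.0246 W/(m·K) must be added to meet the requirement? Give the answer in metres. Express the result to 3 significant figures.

ΔR = 6.23 − 2.19 = 4.04 m²·K/W
L = ΔR × k = 4.04 × 0.0246 = 0.09938 m

0.0994 m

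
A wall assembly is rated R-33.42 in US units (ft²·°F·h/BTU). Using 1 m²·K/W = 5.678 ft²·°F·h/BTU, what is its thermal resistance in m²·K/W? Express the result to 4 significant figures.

R_SI = 33.42/5.678 = 5.8859

5.886 m²·K/W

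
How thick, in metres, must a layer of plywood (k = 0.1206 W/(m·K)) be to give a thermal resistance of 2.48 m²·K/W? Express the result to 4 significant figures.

0.2991 m

L = R·k = 2.48 × 0.1206 = 0.29909 m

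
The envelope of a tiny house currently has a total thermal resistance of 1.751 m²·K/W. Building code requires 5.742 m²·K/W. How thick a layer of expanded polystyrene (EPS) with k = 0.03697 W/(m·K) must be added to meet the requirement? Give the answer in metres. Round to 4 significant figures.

0.1475 m

ΔR = 5.742 − 1.751 = 3.991 m²·K/W
L = ΔR × k = 3.991 × 0.03697 = 0.14755 m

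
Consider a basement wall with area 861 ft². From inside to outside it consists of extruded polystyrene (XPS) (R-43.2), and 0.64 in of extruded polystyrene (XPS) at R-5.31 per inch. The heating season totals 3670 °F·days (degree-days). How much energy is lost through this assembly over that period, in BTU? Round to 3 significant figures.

1630000 BTU

0.64 × 5.31 = 3.398
R_total = 43.2 + 3.398 = 46.6 ft²·°F·h/BTU
E = A × HDD × 24 / R = 861 × 3670 × 24 / 46.6 = 1627000 BTU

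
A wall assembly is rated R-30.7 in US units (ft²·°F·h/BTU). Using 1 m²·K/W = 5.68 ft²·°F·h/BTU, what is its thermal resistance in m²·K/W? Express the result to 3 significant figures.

5.40 m²·K/W

R_SI = 30.7/5.68 = 5.405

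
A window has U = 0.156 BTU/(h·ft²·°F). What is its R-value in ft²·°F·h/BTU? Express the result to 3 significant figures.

R = 1/U = 1/0.156 = 6.41

6.41 ft²·°F·h/BTU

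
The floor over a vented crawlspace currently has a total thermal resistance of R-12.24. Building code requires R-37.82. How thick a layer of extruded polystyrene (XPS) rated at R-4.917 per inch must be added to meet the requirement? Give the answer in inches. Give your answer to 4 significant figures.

ΔR = 37.82 − 12.24 = 25.58 ft²·°F·h/BTU
L = ΔR / (R/in) = 25.58/4.917 = 5.2024 in

5.202 in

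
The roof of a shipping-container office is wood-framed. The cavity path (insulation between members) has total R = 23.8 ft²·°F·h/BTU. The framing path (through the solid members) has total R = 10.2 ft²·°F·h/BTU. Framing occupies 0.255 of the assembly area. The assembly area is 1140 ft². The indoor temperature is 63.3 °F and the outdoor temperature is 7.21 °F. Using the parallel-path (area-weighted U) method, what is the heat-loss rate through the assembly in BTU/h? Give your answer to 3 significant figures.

3600 BTU/h

U_eff = 0.745/23.8 + 0.255/10.2 = 0.0313 + 0.025 = 0.0563
R_eff = 1/U_eff = 17.76 ft²·°F·h/BTU
Q = 1140 × (63.3 − 7.21) / 17.76 = 3600 BTU/h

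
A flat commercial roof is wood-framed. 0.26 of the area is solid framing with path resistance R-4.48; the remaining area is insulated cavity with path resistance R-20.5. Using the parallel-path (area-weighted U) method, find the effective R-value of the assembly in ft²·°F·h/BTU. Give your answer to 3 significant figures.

10.6 ft²·°F·h/BTU

U_eff = 0.74/20.5 + 0.26/4.48 = 0.0361 + 0.05804 = 0.09413
R_eff = 1/U_eff = 10.62 ft²·°F·h/BTU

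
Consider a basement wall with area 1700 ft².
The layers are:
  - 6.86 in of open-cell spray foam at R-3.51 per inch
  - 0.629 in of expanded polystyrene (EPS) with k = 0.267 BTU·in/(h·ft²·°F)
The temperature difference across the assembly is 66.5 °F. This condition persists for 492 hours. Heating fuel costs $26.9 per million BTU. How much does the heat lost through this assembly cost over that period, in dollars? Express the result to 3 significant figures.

6.86 × 3.51 = 24.08
0.629/0.267 = 2.356
R_total = 24.08 + 2.356 = 26.43 ft²·°F·h/BTU
Q = 1700 × 66.5 / 26.43 = 4277 BTU/h
E = 4277 × 492 = 2104000 BTU
Cost = 2104000/10⁶ × 26.9 = $56.6

56.6 dollars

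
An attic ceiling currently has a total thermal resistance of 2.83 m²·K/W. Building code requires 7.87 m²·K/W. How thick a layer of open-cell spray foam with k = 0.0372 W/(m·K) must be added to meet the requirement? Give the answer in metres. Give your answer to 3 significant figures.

ΔR = 7.87 − 2.83 = 5.04 m²·K/W
L = ΔR × k = 5.04 × 0.0372 = 0.1875 m

0.187 m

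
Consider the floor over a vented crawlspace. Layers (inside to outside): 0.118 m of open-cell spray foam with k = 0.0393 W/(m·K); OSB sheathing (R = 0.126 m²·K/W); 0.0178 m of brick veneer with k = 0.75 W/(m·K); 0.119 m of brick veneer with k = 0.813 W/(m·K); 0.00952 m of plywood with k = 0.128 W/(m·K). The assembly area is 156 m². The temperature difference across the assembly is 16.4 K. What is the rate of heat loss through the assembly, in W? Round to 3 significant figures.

0.118/0.0393 = 3.003
0.0178/0.75 = 0.02373
0.119/0.813 = 0.1464
0.00952/0.128 = 0.07438
R_total = 3.003 + 0.126 + 0.02373 + 0.1464 + 0.07438 = 3.373 m²·K/W
Q = A·ΔT/R = 156 × 16.4 / 3.373 = 758.5 W

758 W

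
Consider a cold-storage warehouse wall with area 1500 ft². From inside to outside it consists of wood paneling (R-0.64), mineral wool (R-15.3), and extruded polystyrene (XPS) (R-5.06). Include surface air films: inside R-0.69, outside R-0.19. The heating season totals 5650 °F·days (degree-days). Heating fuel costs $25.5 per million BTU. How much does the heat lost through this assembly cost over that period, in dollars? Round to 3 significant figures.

237 dollars

R_total = 0.69 + 0.64 + 15.3 + 5.06 + 0.19 = 21.88 ft²·°F·h/BTU
E = A × HDD × 24 / R = 1500 × 5650 × 24 / 21.88 = 9296000 BTU
Cost = 9296000/10⁶ × 25.5 = $237.1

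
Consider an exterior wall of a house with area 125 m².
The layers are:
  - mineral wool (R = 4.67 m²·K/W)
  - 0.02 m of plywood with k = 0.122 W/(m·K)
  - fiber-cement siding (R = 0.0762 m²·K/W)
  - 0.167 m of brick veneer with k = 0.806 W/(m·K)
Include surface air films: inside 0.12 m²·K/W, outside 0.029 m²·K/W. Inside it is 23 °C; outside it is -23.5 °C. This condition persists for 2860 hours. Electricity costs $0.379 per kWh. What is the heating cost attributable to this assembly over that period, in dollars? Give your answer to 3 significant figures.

0.02/0.122 = 0.1639
0.167/0.806 = 0.2072
R_total = 0.12 + 4.67 + 0.1639 + 0.0762 + 0.2072 + 0.029 = 5.266 m²·K/W
Q = 125 × (23 − (-23.5)) / 5.266 = 1104 W
E = 1104 W × 2860 h / 1000 = 3157 kWh
Cost = 3157 × 0.379 = $1196

1200 dollars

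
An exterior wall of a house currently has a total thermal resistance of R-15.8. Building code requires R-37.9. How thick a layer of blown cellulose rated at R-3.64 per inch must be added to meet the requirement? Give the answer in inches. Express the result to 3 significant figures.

ΔR = 37.9 − 15.8 = 22.1 ft²·°F·h/BTU
L = ΔR / (R/in) = 22.1/3.64 = 6.071 in

6.07 in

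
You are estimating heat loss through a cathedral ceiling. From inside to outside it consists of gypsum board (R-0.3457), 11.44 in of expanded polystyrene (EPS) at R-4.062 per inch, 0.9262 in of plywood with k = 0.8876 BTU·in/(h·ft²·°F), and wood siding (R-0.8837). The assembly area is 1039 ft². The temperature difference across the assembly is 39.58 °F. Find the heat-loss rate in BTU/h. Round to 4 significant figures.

843.7 BTU/h

11.44 × 4.062 = 46.469
0.9262/0.8876 = 1.0435
R_total = 0.3457 + 46.469 + 1.0435 + 0.8837 = 48.742 ft²·°F·h/BTU
Q = A·ΔT/R = 1039 × 39.58 / 48.742 = 843.7 BTU/h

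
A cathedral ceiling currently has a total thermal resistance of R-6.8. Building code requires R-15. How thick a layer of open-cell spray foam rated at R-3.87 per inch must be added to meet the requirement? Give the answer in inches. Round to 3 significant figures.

ΔR = 15 − 6.8 = 8.2 ft²·°F·h/BTU
L = ΔR / (R/in) = 8.2/3.87 = 2.119 in

2.12 in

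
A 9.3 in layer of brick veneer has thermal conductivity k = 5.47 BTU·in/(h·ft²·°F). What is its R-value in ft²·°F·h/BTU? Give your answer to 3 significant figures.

1.70 ft²·°F·h/BTU

R = L/k = 9.3/5.47 = 1.7 ft²·°F·h/BTU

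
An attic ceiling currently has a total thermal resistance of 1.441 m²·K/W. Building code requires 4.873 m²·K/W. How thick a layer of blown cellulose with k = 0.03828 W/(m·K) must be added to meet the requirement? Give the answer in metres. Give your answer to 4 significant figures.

0.1314 m

ΔR = 4.873 − 1.441 = 3.432 m²·K/W
L = ΔR × k = 3.432 × 0.03828 = 0.13138 m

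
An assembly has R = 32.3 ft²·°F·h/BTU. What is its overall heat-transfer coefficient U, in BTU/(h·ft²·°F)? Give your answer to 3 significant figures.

0.0310 BTU/(h·ft²·°F)

U = 1/R = 1/32.3 = 0.03096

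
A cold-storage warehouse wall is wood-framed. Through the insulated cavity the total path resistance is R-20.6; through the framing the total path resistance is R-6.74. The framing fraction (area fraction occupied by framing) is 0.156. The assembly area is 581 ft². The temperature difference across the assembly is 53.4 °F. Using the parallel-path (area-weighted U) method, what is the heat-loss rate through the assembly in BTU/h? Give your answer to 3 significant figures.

1990 BTU/h

U_eff = 0.844/20.6 + 0.156/6.74 = 0.04097 + 0.02315 = 0.06412
R_eff = 1/U_eff = 15.6 ft²·°F·h/BTU
Q = 581 × 53.4 / 15.6 = 1989 BTU/h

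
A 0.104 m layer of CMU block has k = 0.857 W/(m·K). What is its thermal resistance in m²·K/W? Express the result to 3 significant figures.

0.121 m²·K/W

R = L/k = 0.104/0.857 = 0.1214 m²·K/W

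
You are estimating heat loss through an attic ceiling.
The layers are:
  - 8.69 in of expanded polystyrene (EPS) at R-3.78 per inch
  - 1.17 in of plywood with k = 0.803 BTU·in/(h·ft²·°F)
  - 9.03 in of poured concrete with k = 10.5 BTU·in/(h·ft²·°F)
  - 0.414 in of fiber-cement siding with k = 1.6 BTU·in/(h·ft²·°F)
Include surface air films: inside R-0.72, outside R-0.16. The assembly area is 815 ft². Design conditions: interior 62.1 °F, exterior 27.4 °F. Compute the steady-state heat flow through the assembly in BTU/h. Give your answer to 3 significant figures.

779 BTU/h

8.69 × 3.78 = 32.85
1.17/0.803 = 1.457
9.03/10.5 = 0.86
0.414/1.6 = 0.2587
R_total = 0.72 + 32.85 + 1.457 + 0.86 + 0.2587 + 0.16 = 36.3 ft²·°F·h/BTU
Q = A·ΔT/R = 815 × (62.1 − 27.4) / 36.3 = 779 BTU/h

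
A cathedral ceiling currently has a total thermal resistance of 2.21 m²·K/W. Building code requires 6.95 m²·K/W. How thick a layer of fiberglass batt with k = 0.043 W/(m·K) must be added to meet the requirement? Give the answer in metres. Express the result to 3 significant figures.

0.204 m

ΔR = 6.95 − 2.21 = 4.74 m²·K/W
L = ΔR × k = 4.74 × 0.043 = 0.2038 m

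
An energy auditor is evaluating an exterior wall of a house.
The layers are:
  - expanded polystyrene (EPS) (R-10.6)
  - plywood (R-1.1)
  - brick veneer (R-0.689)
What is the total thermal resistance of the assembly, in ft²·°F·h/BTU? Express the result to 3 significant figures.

12.4 ft²·°F·h/BTU

R_total = 10.6 + 1.1 + 0.689 = 12.39 ft²·°F·h/BTU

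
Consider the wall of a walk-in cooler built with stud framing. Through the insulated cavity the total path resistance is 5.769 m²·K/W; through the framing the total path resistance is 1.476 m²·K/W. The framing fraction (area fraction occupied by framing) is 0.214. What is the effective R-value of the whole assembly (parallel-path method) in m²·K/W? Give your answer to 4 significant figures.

3.556 m²·K/W

U_eff = 0.786/5.769 + 0.214/1.476 = 0.13625 + 0.14499 = 0.28123
R_eff = 1/U_eff = 3.5558 m²·K/W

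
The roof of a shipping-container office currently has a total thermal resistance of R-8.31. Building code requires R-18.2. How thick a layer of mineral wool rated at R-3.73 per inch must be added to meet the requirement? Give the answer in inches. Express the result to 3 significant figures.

ΔR = 18.2 − 8.31 = 9.89 ft²·°F·h/BTU
L = ΔR / (R/in) = 9.89/3.73 = 2.651 in

2.65 in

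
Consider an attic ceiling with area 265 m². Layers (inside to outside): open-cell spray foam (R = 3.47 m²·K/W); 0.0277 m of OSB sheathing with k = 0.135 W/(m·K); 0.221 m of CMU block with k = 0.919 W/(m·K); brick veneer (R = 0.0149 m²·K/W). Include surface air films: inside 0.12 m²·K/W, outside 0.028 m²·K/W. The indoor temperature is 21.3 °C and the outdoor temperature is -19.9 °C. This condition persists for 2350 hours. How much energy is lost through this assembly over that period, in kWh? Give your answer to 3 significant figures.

6290 kWh

0.0277/0.135 = 0.2052
0.221/0.919 = 0.2405
R_total = 0.12 + 3.47 + 0.2052 + 0.2405 + 0.0149 + 0.028 = 4.079 m²·K/W
Q = 265 × (21.3 − (-19.9)) / 4.079 = 2677 W
E = 2677 W × 2350 h / 1000 = 6291 kWh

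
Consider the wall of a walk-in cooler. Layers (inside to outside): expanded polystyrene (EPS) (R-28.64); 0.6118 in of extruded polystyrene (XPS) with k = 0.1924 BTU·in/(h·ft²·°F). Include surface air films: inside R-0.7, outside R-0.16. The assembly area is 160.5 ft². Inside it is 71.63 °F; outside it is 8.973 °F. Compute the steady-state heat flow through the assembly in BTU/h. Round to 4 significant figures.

0.6118/0.1924 = 3.1798
R_total = 0.7 + 28.64 + 3.1798 + 0.16 = 32.68 ft²·°F·h/BTU
Q = A·ΔT/R = 160.5 × (71.63 − 8.973) / 32.68 = 307.73 BTU/h

307.7 BTU/h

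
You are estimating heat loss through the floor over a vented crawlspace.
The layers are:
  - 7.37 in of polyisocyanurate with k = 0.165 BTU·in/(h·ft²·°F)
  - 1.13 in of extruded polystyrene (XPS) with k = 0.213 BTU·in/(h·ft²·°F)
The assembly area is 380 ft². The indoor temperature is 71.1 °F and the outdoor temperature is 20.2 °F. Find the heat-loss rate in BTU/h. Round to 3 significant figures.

7.37/0.165 = 44.67
1.13/0.213 = 5.305
R_total = 44.67 + 5.305 = 49.97 ft²·°F·h/BTU
Q = A·ΔT/R = 380 × (71.1 − 20.2) / 49.97 = 387.1 BTU/h

387 BTU/h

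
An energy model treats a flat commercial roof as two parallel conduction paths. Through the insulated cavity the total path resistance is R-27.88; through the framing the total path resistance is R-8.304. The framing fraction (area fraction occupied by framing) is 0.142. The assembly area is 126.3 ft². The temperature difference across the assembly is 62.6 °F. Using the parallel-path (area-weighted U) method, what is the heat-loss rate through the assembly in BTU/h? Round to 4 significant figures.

378.5 BTU/h

U_eff = 0.858/27.88 + 0.142/8.304 = 0.030775 + 0.0171 = 0.047875
R_eff = 1/U_eff = 20.888 ft²·°F·h/BTU
Q = 126.3 × 62.6 / 20.888 = 378.52 BTU/h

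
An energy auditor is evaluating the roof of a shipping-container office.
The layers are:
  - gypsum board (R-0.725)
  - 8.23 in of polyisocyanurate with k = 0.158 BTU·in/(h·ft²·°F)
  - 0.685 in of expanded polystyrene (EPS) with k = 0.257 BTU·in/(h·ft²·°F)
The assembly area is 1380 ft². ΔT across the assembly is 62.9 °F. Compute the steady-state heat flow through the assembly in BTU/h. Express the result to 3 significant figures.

1560 BTU/h

8.23/0.158 = 52.09
0.685/0.257 = 2.665
R_total = 0.725 + 52.09 + 2.665 = 55.48 ft²·°F·h/BTU
Q = A·ΔT/R = 1380 × 62.9 / 55.48 = 1565 BTU/h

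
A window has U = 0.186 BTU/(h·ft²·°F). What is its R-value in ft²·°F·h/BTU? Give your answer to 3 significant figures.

5.38 ft²·°F·h/BTU

R = 1/U = 1/0.186 = 5.376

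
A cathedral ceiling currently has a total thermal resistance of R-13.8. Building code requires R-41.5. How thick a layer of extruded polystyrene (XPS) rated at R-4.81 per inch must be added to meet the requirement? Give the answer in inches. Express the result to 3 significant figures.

5.76 in

ΔR = 41.5 − 13.8 = 27.7 ft²·°F·h/BTU
L = ΔR / (R/in) = 27.7/4.81 = 5.759 in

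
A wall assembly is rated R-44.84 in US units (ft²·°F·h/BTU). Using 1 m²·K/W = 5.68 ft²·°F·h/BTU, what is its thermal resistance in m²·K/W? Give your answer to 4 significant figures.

R_SI = 44.84/5.68 = 7.8944

7.894 m²·K/W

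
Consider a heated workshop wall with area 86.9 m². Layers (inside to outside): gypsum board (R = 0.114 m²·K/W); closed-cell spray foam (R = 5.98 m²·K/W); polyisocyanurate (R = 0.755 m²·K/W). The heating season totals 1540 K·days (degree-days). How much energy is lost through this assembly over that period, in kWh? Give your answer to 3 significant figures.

R_total = 0.114 + 5.98 + 0.755 = 6.849 m²·K/W
E = A × HDD × 24 / R / 1000 = 86.9 × 1540 × 24 / 6.849 / 1000 = 468.9 kWh

469 kWh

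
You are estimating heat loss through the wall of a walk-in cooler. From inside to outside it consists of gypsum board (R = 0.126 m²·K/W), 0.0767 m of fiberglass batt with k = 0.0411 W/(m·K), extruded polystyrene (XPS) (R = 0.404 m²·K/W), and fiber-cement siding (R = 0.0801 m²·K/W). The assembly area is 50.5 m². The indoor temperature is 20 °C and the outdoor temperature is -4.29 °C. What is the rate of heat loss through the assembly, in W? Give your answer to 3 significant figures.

495 W

0.0767/0.0411 = 1.866
R_total = 0.126 + 1.866 + 0.404 + 0.0801 = 2.476 m²·K/W
Q = A·ΔT/R = 50.5 × (20 − (-4.29)) / 2.476 = 495.4 W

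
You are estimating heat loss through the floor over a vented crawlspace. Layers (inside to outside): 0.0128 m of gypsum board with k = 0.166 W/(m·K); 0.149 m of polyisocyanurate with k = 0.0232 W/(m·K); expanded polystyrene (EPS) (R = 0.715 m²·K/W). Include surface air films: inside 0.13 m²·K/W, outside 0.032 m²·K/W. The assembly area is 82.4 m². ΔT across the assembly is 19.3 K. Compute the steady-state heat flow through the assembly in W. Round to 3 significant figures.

216 W

0.0128/0.166 = 0.07711
0.149/0.0232 = 6.422
R_total = 0.13 + 0.07711 + 6.422 + 0.715 + 0.032 = 7.377 m²·K/W
Q = A·ΔT/R = 82.4 × 19.3 / 7.377 = 215.6 W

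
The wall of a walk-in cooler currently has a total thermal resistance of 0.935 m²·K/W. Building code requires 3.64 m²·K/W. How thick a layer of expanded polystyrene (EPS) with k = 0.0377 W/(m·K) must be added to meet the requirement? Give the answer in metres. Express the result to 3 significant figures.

0.102 m

ΔR = 3.64 − 0.935 = 2.705 m²·K/W
L = ΔR × k = 2.705 × 0.0377 = 0.102 m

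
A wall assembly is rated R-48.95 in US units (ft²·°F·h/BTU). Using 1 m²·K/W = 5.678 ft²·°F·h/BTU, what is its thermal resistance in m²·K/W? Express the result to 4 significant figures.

8.621 m²·K/W

R_SI = 48.95/5.678 = 8.621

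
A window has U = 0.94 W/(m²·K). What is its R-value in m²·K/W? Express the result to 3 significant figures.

R = 1/U = 1/0.94 = 1.064

1.06 m²·K/W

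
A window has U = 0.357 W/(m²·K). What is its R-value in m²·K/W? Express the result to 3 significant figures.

R = 1/U = 1/0.357 = 2.801

2.80 m²·K/W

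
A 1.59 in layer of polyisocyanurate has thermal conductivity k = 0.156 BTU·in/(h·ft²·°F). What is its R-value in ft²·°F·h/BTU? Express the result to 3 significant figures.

R = L/k = 1.59/0.156 = 10.19 ft²·°F·h/BTU

10.2 ft²·°F·h/BTU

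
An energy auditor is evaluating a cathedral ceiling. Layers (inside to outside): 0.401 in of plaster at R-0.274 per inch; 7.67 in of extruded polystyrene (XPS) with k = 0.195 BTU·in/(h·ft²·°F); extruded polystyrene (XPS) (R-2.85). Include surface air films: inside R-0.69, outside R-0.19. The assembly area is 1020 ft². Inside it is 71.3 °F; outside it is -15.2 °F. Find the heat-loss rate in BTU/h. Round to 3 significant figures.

0.401 × 0.274 = 0.1099
7.67/0.195 = 39.33
R_total = 0.69 + 0.1099 + 39.33 + 2.85 + 0.19 = 43.17 ft²·°F·h/BTU
Q = A·ΔT/R = 1020 × (71.3 − (-15.2)) / 43.17 = 2044 BTU/h

2040 BTU/h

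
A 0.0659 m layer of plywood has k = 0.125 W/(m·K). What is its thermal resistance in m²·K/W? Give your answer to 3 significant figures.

0.527 m²·K/W

R = L/k = 0.0659/0.125 = 0.5272 m²·K/W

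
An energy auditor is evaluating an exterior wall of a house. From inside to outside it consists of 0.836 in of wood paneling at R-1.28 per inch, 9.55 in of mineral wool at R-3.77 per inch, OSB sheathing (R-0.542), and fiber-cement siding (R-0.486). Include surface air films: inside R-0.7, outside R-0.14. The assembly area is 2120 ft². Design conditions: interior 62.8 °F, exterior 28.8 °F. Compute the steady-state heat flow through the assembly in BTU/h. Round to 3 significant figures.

0.836 × 1.28 = 1.07
9.55 × 3.77 = 36
R_total = 0.7 + 1.07 + 36 + 0.542 + 0.486 + 0.14 = 38.94 ft²·°F·h/BTU
Q = A·ΔT/R = 2120 × (62.8 − 28.8) / 38.94 = 1851 BTU/h

1850 BTU/h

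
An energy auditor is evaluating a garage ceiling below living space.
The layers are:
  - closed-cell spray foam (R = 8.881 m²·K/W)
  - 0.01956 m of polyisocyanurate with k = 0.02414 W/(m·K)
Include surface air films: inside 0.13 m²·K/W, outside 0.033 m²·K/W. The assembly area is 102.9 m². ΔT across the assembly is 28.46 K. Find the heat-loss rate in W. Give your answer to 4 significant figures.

297.2 W

0.01956/0.02414 = 0.81027
R_total = 0.13 + 8.881 + 0.81027 + 0.033 = 9.8543 m²·K/W
Q = A·ΔT/R = 102.9 × 28.46 / 9.8543 = 297.18 W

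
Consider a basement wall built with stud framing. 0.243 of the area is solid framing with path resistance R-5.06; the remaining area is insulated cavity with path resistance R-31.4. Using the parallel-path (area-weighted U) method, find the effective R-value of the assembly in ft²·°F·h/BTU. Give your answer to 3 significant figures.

13.9 ft²·°F·h/BTU

U_eff = 0.757/31.4 + 0.243/5.06 = 0.02411 + 0.04802 = 0.07213
R_eff = 1/U_eff = 13.86 ft²·°F·h/BTU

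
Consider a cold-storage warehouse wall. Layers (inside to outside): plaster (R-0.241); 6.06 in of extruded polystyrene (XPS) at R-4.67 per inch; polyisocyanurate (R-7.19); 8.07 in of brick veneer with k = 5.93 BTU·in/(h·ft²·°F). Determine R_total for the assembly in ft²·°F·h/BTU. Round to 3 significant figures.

37.1 ft²·°F·h/BTU

6.06 × 4.67 = 28.3
8.07/5.93 = 1.361
R_total = 0.241 + 28.3 + 7.19 + 1.361 = 37.09 ft²·°F·h/BTU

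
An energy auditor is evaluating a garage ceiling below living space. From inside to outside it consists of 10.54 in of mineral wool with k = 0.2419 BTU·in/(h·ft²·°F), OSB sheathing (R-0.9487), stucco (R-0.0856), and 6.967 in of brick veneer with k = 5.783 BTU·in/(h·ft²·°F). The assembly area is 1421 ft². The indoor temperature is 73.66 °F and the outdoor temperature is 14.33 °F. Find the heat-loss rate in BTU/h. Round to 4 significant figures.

10.54/0.2419 = 43.572
6.967/5.783 = 1.2047
R_total = 43.572 + 0.9487 + 0.0856 + 1.2047 = 45.811 ft²·°F·h/BTU
Q = A·ΔT/R = 1421 × (73.66 − 14.33) / 45.811 = 1840.4 BTU/h

1840 BTU/h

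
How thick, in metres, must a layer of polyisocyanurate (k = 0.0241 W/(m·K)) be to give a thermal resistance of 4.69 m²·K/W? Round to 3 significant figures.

0.113 m

L = R·k = 4.69 × 0.0241 = 0.113 m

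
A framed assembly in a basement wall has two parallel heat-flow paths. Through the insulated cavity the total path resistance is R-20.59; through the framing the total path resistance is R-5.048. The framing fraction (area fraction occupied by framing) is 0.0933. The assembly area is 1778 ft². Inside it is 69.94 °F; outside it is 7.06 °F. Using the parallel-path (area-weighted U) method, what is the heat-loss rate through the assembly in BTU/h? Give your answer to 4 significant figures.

6990 BTU/h

U_eff = 0.9067/20.59 + 0.0933/5.048 = 0.044036 + 0.018483 = 0.062519
R_eff = 1/U_eff = 15.995 ft²·°F·h/BTU
Q = 1778 × (69.94 − 7.06) / 15.995 = 6989.6 BTU/h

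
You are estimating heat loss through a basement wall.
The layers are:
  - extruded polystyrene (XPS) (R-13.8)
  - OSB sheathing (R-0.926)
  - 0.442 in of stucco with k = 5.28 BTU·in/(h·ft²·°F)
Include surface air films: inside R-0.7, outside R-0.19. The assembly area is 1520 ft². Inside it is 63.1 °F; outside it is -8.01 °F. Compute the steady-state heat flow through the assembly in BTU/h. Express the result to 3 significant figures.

6880 BTU/h

0.442/5.28 = 0.08371
R_total = 0.7 + 13.8 + 0.926 + 0.08371 + 0.19 = 15.7 ft²·°F·h/BTU
Q = A·ΔT/R = 1520 × (63.1 − (-8.01)) / 15.7 = 6885 BTU/h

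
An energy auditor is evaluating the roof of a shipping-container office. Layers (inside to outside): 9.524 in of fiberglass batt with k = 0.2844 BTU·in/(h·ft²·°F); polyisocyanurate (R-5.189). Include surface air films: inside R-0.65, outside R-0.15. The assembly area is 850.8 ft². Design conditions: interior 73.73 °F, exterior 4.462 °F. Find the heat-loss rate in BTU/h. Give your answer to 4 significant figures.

9.524/0.2844 = 33.488
R_total = 0.65 + 33.488 + 5.189 + 0.15 = 39.477 ft²·°F·h/BTU
Q = A·ΔT/R = 850.8 × (73.73 − 4.462) / 39.477 = 1492.8 BTU/h

1493 BTU/h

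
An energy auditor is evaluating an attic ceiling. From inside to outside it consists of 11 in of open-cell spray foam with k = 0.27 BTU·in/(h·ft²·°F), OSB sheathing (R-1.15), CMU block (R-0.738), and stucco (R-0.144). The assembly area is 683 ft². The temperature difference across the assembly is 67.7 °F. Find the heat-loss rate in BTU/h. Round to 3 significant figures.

1080 BTU/h

11/0.27 = 40.74
R_total = 40.74 + 1.15 + 0.738 + 0.144 = 42.77 ft²·°F·h/BTU
Q = A·ΔT/R = 683 × 67.7 / 42.77 = 1081 BTU/h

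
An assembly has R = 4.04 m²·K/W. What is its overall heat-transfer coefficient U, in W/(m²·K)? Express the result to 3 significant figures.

U = 1/R = 1/4.04 = 0.2475

0.248 W/(m²·K)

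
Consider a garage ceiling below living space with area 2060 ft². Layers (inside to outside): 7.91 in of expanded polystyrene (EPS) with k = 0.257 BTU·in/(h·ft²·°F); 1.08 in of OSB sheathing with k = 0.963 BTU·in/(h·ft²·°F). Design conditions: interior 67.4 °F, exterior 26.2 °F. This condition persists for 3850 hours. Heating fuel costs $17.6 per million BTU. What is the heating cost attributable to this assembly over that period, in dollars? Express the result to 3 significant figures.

180 dollars

7.91/0.257 = 30.78
1.08/0.963 = 1.121
R_total = 30.78 + 1.121 = 31.9 ft²·°F·h/BTU
Q = 2060 × (67.4 − 26.2) / 31.9 = 2661 BTU/h
E = 2661 × 3850 = 10240000 BTU
Cost = 10240000/10⁶ × 17.6 = $180.3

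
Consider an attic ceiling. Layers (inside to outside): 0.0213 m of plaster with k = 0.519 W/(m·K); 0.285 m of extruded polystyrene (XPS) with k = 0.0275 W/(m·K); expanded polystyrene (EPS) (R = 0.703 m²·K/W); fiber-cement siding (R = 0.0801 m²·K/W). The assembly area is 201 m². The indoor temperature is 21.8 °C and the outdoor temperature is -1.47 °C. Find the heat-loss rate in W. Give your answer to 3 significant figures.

418 W

0.0213/0.519 = 0.04104
0.285/0.0275 = 10.36
R_total = 0.04104 + 10.36 + 0.703 + 0.0801 = 11.19 m²·K/W
Q = A·ΔT/R = 201 × (21.8 − (-1.47)) / 11.19 = 418.1 W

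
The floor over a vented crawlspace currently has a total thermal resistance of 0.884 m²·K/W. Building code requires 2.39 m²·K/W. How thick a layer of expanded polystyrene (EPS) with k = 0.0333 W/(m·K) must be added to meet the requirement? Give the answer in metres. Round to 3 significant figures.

ΔR = 2.39 − 0.884 = 1.506 m²·K/W
L = ΔR × k = 1.506 × 0.0333 = 0.05015 m

0.0501 m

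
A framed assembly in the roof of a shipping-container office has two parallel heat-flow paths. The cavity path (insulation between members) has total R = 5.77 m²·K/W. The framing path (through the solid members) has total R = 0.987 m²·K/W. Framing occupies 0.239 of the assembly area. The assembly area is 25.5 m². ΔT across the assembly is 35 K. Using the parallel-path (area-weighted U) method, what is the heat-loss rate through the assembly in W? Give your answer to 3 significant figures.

U_eff = 0.761/5.77 + 0.239/0.987 = 0.1319 + 0.2421 = 0.374
R_eff = 1/U_eff = 2.674 m²·K/W
Q = 25.5 × 35 / 2.674 = 333.8 W

334 W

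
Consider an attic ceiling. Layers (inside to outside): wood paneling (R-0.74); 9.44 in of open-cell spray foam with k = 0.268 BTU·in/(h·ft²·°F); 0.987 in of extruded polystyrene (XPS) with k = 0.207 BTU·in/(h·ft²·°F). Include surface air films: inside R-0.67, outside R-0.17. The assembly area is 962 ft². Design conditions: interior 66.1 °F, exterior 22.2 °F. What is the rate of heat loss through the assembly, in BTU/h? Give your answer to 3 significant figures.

9.44/0.268 = 35.22
0.987/0.207 = 4.768
R_total = 0.67 + 0.74 + 35.22 + 4.768 + 0.17 = 41.57 ft²·°F·h/BTU
Q = A·ΔT/R = 962 × (66.1 − 22.2) / 41.57 = 1016 BTU/h

1020 BTU/h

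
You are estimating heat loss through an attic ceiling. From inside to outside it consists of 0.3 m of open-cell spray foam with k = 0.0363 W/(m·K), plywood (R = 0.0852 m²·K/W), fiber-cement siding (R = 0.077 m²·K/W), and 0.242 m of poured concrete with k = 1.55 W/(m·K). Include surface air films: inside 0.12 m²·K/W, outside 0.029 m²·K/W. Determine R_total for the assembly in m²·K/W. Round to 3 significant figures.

0.3/0.0363 = 8.264
0.242/1.55 = 0.1561
R_total = 0.12 + 8.264 + 0.0852 + 0.077 + 0.1561 + 0.029 = 8.732 m²·K/W

8.73 m²·K/W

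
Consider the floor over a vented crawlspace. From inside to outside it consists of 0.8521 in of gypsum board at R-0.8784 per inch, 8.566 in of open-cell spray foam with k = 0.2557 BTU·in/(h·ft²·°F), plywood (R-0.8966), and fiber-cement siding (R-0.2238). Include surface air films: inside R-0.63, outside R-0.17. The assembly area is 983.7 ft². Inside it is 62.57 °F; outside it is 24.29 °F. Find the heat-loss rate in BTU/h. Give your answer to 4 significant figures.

1041 BTU/h

0.8521 × 0.8784 = 0.74848
8.566/0.2557 = 33.5
R_total = 0.63 + 0.74848 + 33.5 + 0.8966 + 0.2238 + 0.17 = 36.169 ft²·°F·h/BTU
Q = A·ΔT/R = 983.7 × (62.57 − 24.29) / 36.169 = 1041.1 BTU/h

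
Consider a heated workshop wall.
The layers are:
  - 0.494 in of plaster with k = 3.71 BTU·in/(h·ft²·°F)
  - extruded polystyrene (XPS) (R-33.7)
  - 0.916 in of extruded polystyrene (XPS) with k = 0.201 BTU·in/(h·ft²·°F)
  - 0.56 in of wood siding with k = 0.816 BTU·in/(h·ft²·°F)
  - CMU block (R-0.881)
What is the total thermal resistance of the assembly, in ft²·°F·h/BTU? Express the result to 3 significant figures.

40.0 ft²·°F·h/BTU

0.494/3.71 = 0.1332
0.916/0.201 = 4.557
0.56/0.816 = 0.6863
R_total = 0.1332 + 33.7 + 4.557 + 0.6863 + 0.881 = 39.96 ft²·°F·h/BTU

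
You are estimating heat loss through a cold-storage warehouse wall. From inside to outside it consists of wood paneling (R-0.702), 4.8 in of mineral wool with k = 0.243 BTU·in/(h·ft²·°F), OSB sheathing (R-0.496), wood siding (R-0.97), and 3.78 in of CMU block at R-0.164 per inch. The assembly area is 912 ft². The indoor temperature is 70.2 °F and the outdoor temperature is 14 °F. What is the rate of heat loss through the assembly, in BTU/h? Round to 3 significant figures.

4.8/0.243 = 19.75
3.78 × 0.164 = 0.6199
R_total = 0.702 + 19.75 + 0.496 + 0.97 + 0.6199 = 22.54 ft²·°F·h/BTU
Q = A·ΔT/R = 912 × (70.2 − 14) / 22.54 = 2274 BTU/h

2270 BTU/h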